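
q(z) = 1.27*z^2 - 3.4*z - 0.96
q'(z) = 2.54*z - 3.4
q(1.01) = -3.10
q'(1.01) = -0.83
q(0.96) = -3.05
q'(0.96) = -0.96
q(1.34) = -3.24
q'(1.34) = 0.00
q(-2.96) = 20.23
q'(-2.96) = -10.92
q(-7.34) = 92.42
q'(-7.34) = -22.04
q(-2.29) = 13.49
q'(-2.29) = -9.22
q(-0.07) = -0.72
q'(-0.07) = -3.58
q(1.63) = -3.13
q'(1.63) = 0.74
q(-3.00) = 20.67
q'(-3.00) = -11.02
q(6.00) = 24.36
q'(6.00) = 11.84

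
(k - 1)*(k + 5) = k^2 + 4*k - 5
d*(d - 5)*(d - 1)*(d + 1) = d^4 - 5*d^3 - d^2 + 5*d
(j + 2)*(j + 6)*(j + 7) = j^3 + 15*j^2 + 68*j + 84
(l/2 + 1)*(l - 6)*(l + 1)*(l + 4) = l^4/2 + l^3/2 - 14*l^2 - 38*l - 24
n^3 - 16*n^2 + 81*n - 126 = (n - 7)*(n - 6)*(n - 3)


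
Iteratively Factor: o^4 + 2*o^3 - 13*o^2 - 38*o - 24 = (o + 2)*(o^3 - 13*o - 12) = (o + 2)*(o + 3)*(o^2 - 3*o - 4) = (o + 1)*(o + 2)*(o + 3)*(o - 4)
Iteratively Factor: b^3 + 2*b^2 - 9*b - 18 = (b - 3)*(b^2 + 5*b + 6) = (b - 3)*(b + 2)*(b + 3)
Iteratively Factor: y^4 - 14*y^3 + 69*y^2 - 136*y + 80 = (y - 4)*(y^3 - 10*y^2 + 29*y - 20) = (y - 4)*(y - 1)*(y^2 - 9*y + 20) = (y - 4)^2*(y - 1)*(y - 5)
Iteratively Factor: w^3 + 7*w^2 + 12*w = (w)*(w^2 + 7*w + 12) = w*(w + 4)*(w + 3)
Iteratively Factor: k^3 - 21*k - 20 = (k + 1)*(k^2 - k - 20) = (k - 5)*(k + 1)*(k + 4)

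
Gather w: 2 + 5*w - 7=5*w - 5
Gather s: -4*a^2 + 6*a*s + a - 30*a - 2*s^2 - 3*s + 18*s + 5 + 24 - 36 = -4*a^2 - 29*a - 2*s^2 + s*(6*a + 15) - 7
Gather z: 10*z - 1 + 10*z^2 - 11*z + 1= 10*z^2 - z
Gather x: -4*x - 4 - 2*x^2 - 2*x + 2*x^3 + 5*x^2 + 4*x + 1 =2*x^3 + 3*x^2 - 2*x - 3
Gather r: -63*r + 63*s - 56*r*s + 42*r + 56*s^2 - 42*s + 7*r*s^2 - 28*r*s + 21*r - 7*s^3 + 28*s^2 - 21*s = r*(7*s^2 - 84*s) - 7*s^3 + 84*s^2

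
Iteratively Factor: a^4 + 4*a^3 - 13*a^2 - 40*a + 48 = (a - 3)*(a^3 + 7*a^2 + 8*a - 16) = (a - 3)*(a - 1)*(a^2 + 8*a + 16) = (a - 3)*(a - 1)*(a + 4)*(a + 4)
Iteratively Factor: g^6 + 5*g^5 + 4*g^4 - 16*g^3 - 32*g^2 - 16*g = (g + 2)*(g^5 + 3*g^4 - 2*g^3 - 12*g^2 - 8*g) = (g + 2)^2*(g^4 + g^3 - 4*g^2 - 4*g) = (g - 2)*(g + 2)^2*(g^3 + 3*g^2 + 2*g) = (g - 2)*(g + 1)*(g + 2)^2*(g^2 + 2*g) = g*(g - 2)*(g + 1)*(g + 2)^2*(g + 2)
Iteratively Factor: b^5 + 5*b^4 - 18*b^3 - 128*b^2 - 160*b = (b + 4)*(b^4 + b^3 - 22*b^2 - 40*b) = (b - 5)*(b + 4)*(b^3 + 6*b^2 + 8*b) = b*(b - 5)*(b + 4)*(b^2 + 6*b + 8) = b*(b - 5)*(b + 4)^2*(b + 2)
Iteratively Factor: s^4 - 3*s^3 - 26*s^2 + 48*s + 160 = (s - 4)*(s^3 + s^2 - 22*s - 40) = (s - 4)*(s + 2)*(s^2 - s - 20) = (s - 5)*(s - 4)*(s + 2)*(s + 4)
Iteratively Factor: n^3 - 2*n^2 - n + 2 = (n - 2)*(n^2 - 1) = (n - 2)*(n - 1)*(n + 1)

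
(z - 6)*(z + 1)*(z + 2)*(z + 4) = z^4 + z^3 - 28*z^2 - 76*z - 48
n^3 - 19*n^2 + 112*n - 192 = (n - 8)^2*(n - 3)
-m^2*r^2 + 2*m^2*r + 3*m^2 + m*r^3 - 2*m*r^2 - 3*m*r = (-m + r)*(r - 3)*(m*r + m)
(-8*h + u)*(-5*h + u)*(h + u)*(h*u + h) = 40*h^4*u + 40*h^4 + 27*h^3*u^2 + 27*h^3*u - 12*h^2*u^3 - 12*h^2*u^2 + h*u^4 + h*u^3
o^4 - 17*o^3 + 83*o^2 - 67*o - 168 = (o - 8)*(o - 7)*(o - 3)*(o + 1)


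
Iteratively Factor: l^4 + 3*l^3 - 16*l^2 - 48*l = (l + 4)*(l^3 - l^2 - 12*l) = l*(l + 4)*(l^2 - l - 12) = l*(l + 3)*(l + 4)*(l - 4)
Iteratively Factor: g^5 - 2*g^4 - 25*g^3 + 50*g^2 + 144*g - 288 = (g - 4)*(g^4 + 2*g^3 - 17*g^2 - 18*g + 72) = (g - 4)*(g + 3)*(g^3 - g^2 - 14*g + 24) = (g - 4)*(g - 2)*(g + 3)*(g^2 + g - 12) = (g - 4)*(g - 3)*(g - 2)*(g + 3)*(g + 4)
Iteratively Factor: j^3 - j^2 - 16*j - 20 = (j - 5)*(j^2 + 4*j + 4) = (j - 5)*(j + 2)*(j + 2)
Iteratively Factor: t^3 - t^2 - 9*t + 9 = (t - 3)*(t^2 + 2*t - 3) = (t - 3)*(t + 3)*(t - 1)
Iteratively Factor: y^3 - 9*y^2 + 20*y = (y - 4)*(y^2 - 5*y) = (y - 5)*(y - 4)*(y)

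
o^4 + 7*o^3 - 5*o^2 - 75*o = o*(o - 3)*(o + 5)^2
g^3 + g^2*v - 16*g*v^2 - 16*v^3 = (g - 4*v)*(g + v)*(g + 4*v)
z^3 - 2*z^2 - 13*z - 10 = (z - 5)*(z + 1)*(z + 2)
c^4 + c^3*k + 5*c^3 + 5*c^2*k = c^2*(c + 5)*(c + k)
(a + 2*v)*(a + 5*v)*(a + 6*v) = a^3 + 13*a^2*v + 52*a*v^2 + 60*v^3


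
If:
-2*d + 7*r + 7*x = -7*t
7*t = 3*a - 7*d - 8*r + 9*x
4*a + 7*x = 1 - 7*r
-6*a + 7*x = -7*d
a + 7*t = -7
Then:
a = -545/582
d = -767/1164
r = 6695/8148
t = -3529/4074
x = -1171/8148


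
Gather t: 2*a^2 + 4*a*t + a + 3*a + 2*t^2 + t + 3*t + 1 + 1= 2*a^2 + 4*a + 2*t^2 + t*(4*a + 4) + 2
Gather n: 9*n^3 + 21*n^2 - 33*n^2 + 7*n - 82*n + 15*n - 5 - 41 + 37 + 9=9*n^3 - 12*n^2 - 60*n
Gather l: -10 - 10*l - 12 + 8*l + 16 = -2*l - 6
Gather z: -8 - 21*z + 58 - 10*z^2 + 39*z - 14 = -10*z^2 + 18*z + 36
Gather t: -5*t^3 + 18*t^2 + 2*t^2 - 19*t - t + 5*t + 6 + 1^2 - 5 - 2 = -5*t^3 + 20*t^2 - 15*t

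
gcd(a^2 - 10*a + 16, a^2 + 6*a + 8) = 1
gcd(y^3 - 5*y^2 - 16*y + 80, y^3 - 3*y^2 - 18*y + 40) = y^2 - y - 20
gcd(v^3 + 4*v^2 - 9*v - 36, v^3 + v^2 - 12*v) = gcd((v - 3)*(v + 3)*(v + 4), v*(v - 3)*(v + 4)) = v^2 + v - 12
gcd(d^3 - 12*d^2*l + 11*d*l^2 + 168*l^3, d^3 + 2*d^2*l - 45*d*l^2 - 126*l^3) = d^2 - 4*d*l - 21*l^2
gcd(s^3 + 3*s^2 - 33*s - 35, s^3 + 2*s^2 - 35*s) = s^2 + 2*s - 35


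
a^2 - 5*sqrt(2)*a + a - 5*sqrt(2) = (a + 1)*(a - 5*sqrt(2))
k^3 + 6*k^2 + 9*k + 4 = (k + 1)^2*(k + 4)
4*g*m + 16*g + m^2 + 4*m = (4*g + m)*(m + 4)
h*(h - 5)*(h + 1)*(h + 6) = h^4 + 2*h^3 - 29*h^2 - 30*h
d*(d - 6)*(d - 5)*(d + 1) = d^4 - 10*d^3 + 19*d^2 + 30*d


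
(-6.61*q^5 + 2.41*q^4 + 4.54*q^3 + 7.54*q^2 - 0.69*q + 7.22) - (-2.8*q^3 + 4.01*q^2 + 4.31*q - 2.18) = -6.61*q^5 + 2.41*q^4 + 7.34*q^3 + 3.53*q^2 - 5.0*q + 9.4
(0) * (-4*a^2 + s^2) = 0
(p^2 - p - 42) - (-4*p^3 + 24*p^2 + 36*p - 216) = 4*p^3 - 23*p^2 - 37*p + 174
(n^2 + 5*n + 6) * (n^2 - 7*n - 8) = n^4 - 2*n^3 - 37*n^2 - 82*n - 48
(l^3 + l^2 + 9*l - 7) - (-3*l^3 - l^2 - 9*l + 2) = 4*l^3 + 2*l^2 + 18*l - 9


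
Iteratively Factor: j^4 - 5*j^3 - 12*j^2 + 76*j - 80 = (j - 5)*(j^3 - 12*j + 16) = (j - 5)*(j - 2)*(j^2 + 2*j - 8) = (j - 5)*(j - 2)^2*(j + 4)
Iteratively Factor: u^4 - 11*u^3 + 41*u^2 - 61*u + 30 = (u - 2)*(u^3 - 9*u^2 + 23*u - 15) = (u - 3)*(u - 2)*(u^2 - 6*u + 5) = (u - 3)*(u - 2)*(u - 1)*(u - 5)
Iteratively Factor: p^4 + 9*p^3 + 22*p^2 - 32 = (p - 1)*(p^3 + 10*p^2 + 32*p + 32) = (p - 1)*(p + 4)*(p^2 + 6*p + 8) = (p - 1)*(p + 4)^2*(p + 2)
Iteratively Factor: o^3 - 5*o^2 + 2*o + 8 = (o - 2)*(o^2 - 3*o - 4) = (o - 4)*(o - 2)*(o + 1)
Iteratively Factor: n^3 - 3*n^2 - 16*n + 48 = (n - 3)*(n^2 - 16) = (n - 3)*(n + 4)*(n - 4)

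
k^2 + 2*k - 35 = (k - 5)*(k + 7)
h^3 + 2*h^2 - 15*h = h*(h - 3)*(h + 5)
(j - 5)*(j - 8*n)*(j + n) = j^3 - 7*j^2*n - 5*j^2 - 8*j*n^2 + 35*j*n + 40*n^2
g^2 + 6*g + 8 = (g + 2)*(g + 4)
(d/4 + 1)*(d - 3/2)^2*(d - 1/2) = d^4/4 + d^3/8 - 41*d^2/16 + 111*d/32 - 9/8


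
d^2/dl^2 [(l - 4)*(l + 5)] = 2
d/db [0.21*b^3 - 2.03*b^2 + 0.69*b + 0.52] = 0.63*b^2 - 4.06*b + 0.69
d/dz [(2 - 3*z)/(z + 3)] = -11/(z + 3)^2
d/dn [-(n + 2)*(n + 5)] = -2*n - 7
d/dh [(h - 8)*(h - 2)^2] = 3*(h - 6)*(h - 2)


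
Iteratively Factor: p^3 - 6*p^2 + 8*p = (p - 2)*(p^2 - 4*p) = (p - 4)*(p - 2)*(p)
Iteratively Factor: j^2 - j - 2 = (j - 2)*(j + 1)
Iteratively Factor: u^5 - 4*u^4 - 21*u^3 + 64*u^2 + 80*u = (u + 4)*(u^4 - 8*u^3 + 11*u^2 + 20*u) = (u - 5)*(u + 4)*(u^3 - 3*u^2 - 4*u) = (u - 5)*(u - 4)*(u + 4)*(u^2 + u) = u*(u - 5)*(u - 4)*(u + 4)*(u + 1)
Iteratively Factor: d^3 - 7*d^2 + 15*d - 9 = (d - 3)*(d^2 - 4*d + 3) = (d - 3)*(d - 1)*(d - 3)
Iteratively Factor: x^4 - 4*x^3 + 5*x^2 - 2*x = (x - 2)*(x^3 - 2*x^2 + x) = x*(x - 2)*(x^2 - 2*x + 1) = x*(x - 2)*(x - 1)*(x - 1)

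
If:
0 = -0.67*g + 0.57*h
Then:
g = 0.850746268656716*h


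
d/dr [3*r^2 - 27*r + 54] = 6*r - 27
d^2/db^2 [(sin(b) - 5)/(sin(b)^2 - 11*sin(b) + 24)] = (-sin(b)^5 + 9*sin(b)^4 - 19*sin(b)^3 - 169*sin(b)^2 + 930*sin(b) - 442)/(sin(b)^2 - 11*sin(b) + 24)^3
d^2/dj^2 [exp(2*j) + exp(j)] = (4*exp(j) + 1)*exp(j)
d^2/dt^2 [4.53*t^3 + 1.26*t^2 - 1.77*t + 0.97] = 27.18*t + 2.52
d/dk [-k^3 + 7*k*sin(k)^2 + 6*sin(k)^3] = -3*k^2 + 7*k*sin(2*k) + 18*sin(k)^2*cos(k) + 7*sin(k)^2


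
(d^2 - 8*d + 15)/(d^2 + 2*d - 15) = (d - 5)/(d + 5)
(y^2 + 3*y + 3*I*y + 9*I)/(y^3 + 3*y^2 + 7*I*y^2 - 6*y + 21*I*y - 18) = (y + 3*I)/(y^2 + 7*I*y - 6)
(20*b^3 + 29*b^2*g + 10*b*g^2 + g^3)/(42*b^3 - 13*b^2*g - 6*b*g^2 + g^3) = (20*b^3 + 29*b^2*g + 10*b*g^2 + g^3)/(42*b^3 - 13*b^2*g - 6*b*g^2 + g^3)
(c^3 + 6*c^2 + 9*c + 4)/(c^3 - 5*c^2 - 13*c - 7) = (c + 4)/(c - 7)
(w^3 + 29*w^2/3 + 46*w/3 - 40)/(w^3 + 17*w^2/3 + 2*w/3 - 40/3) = (w + 6)/(w + 2)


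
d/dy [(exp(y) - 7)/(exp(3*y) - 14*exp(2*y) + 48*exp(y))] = (-2*exp(3*y) + 35*exp(2*y) - 196*exp(y) + 336)*exp(-y)/(exp(4*y) - 28*exp(3*y) + 292*exp(2*y) - 1344*exp(y) + 2304)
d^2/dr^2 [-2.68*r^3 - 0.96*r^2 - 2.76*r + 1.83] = -16.08*r - 1.92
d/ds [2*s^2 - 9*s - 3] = 4*s - 9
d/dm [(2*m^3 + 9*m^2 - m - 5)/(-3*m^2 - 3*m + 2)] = (-6*m^4 - 12*m^3 - 18*m^2 + 6*m - 17)/(9*m^4 + 18*m^3 - 3*m^2 - 12*m + 4)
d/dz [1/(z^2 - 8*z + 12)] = 2*(4 - z)/(z^2 - 8*z + 12)^2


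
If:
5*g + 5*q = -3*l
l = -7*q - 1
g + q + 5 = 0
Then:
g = -11/3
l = 25/3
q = -4/3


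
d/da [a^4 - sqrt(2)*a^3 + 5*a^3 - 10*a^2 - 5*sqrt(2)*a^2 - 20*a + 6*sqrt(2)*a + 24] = 4*a^3 - 3*sqrt(2)*a^2 + 15*a^2 - 20*a - 10*sqrt(2)*a - 20 + 6*sqrt(2)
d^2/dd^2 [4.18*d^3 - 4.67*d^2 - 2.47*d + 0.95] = 25.08*d - 9.34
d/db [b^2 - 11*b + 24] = 2*b - 11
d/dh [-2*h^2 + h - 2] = 1 - 4*h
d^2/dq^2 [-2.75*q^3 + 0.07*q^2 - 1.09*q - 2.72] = 0.14 - 16.5*q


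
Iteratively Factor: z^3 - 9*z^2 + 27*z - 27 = (z - 3)*(z^2 - 6*z + 9) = (z - 3)^2*(z - 3)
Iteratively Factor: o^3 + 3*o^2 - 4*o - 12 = (o + 3)*(o^2 - 4) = (o - 2)*(o + 3)*(o + 2)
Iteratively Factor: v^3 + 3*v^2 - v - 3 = (v + 1)*(v^2 + 2*v - 3) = (v + 1)*(v + 3)*(v - 1)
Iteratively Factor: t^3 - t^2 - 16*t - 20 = (t - 5)*(t^2 + 4*t + 4) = (t - 5)*(t + 2)*(t + 2)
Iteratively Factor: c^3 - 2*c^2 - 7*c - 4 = (c - 4)*(c^2 + 2*c + 1) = (c - 4)*(c + 1)*(c + 1)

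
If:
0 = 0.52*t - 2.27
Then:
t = 4.37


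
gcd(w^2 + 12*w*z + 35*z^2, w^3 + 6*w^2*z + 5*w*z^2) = w + 5*z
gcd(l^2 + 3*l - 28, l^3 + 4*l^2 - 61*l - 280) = l + 7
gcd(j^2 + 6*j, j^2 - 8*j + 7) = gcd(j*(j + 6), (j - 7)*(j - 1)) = 1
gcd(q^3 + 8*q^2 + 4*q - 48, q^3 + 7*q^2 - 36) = q^2 + 4*q - 12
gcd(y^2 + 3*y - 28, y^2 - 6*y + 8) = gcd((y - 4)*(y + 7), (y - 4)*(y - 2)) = y - 4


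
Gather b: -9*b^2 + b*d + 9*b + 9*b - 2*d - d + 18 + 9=-9*b^2 + b*(d + 18) - 3*d + 27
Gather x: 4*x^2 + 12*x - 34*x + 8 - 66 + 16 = 4*x^2 - 22*x - 42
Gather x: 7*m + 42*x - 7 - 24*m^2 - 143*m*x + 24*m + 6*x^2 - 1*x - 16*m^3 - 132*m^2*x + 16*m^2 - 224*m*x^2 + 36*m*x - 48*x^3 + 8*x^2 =-16*m^3 - 8*m^2 + 31*m - 48*x^3 + x^2*(14 - 224*m) + x*(-132*m^2 - 107*m + 41) - 7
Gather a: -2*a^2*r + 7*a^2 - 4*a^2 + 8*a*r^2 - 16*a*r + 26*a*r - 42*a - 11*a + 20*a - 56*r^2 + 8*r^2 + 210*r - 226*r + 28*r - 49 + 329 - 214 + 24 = a^2*(3 - 2*r) + a*(8*r^2 + 10*r - 33) - 48*r^2 + 12*r + 90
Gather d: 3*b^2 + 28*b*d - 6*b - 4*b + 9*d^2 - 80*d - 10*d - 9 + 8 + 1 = 3*b^2 - 10*b + 9*d^2 + d*(28*b - 90)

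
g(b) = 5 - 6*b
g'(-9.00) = -6.00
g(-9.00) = 59.00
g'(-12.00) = -6.00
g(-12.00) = 77.00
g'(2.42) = -6.00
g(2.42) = -9.52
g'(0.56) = -6.00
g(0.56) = 1.64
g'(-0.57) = -6.00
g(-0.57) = 8.42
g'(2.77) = -6.00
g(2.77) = -11.62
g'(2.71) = -6.00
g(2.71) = -11.26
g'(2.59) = -6.00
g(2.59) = -10.54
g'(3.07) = -6.00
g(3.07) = -13.42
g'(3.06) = -6.00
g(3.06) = -13.36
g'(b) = -6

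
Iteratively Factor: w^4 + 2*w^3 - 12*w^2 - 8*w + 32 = (w + 4)*(w^3 - 2*w^2 - 4*w + 8) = (w - 2)*(w + 4)*(w^2 - 4) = (w - 2)^2*(w + 4)*(w + 2)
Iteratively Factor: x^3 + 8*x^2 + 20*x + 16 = (x + 2)*(x^2 + 6*x + 8) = (x + 2)*(x + 4)*(x + 2)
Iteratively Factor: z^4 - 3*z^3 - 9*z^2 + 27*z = (z)*(z^3 - 3*z^2 - 9*z + 27) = z*(z + 3)*(z^2 - 6*z + 9) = z*(z - 3)*(z + 3)*(z - 3)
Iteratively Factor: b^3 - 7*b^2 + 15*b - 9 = (b - 3)*(b^2 - 4*b + 3) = (b - 3)*(b - 1)*(b - 3)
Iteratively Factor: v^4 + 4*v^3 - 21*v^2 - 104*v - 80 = (v + 1)*(v^3 + 3*v^2 - 24*v - 80) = (v - 5)*(v + 1)*(v^2 + 8*v + 16) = (v - 5)*(v + 1)*(v + 4)*(v + 4)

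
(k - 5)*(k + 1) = k^2 - 4*k - 5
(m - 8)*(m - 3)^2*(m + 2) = m^4 - 12*m^3 + 29*m^2 + 42*m - 144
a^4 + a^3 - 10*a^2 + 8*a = a*(a - 2)*(a - 1)*(a + 4)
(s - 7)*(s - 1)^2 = s^3 - 9*s^2 + 15*s - 7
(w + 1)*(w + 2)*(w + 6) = w^3 + 9*w^2 + 20*w + 12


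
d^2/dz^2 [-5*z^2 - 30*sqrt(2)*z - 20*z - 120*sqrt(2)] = -10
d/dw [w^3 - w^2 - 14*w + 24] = 3*w^2 - 2*w - 14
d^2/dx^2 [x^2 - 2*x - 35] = 2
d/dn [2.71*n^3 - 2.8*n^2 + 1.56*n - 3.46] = 8.13*n^2 - 5.6*n + 1.56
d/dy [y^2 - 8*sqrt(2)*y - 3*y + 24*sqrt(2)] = 2*y - 8*sqrt(2) - 3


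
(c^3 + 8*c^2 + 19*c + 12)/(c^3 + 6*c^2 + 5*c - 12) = (c + 1)/(c - 1)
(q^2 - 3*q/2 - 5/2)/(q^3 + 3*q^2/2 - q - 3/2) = (2*q - 5)/(2*q^2 + q - 3)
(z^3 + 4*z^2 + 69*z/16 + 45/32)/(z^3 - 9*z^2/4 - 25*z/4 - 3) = (8*z^2 + 26*z + 15)/(8*(z^2 - 3*z - 4))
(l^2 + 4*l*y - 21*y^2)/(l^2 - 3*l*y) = (l + 7*y)/l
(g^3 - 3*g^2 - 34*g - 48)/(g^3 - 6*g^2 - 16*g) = (g + 3)/g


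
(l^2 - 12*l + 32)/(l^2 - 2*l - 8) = (l - 8)/(l + 2)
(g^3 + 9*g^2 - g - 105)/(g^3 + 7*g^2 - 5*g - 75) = (g + 7)/(g + 5)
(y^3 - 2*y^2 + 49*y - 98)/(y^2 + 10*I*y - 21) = (y^2 - y*(2 + 7*I) + 14*I)/(y + 3*I)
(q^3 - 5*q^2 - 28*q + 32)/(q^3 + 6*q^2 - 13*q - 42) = (q^3 - 5*q^2 - 28*q + 32)/(q^3 + 6*q^2 - 13*q - 42)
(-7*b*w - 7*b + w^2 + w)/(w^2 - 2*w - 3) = (-7*b + w)/(w - 3)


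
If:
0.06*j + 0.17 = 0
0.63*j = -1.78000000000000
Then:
No Solution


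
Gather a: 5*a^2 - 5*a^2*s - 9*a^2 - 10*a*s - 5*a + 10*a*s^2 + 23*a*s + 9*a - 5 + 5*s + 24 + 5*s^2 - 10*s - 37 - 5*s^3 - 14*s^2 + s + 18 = a^2*(-5*s - 4) + a*(10*s^2 + 13*s + 4) - 5*s^3 - 9*s^2 - 4*s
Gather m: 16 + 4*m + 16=4*m + 32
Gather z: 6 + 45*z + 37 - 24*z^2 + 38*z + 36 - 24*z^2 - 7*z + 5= -48*z^2 + 76*z + 84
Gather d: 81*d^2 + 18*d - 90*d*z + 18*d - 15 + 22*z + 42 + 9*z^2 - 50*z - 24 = 81*d^2 + d*(36 - 90*z) + 9*z^2 - 28*z + 3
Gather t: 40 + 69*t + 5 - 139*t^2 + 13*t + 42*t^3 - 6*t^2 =42*t^3 - 145*t^2 + 82*t + 45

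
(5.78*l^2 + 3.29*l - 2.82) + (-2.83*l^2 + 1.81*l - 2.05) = 2.95*l^2 + 5.1*l - 4.87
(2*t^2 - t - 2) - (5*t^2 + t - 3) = -3*t^2 - 2*t + 1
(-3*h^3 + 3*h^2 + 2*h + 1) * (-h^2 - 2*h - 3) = 3*h^5 + 3*h^4 + h^3 - 14*h^2 - 8*h - 3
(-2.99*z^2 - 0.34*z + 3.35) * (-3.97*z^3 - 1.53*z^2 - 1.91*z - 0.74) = 11.8703*z^5 + 5.9245*z^4 - 7.0684*z^3 - 2.2635*z^2 - 6.1469*z - 2.479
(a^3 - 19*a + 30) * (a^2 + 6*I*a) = a^5 + 6*I*a^4 - 19*a^3 + 30*a^2 - 114*I*a^2 + 180*I*a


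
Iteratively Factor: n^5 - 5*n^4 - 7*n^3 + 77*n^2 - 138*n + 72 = (n + 4)*(n^4 - 9*n^3 + 29*n^2 - 39*n + 18) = (n - 3)*(n + 4)*(n^3 - 6*n^2 + 11*n - 6) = (n - 3)^2*(n + 4)*(n^2 - 3*n + 2) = (n - 3)^2*(n - 2)*(n + 4)*(n - 1)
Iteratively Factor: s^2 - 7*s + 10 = (s - 2)*(s - 5)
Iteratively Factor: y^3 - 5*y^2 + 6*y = (y - 2)*(y^2 - 3*y) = y*(y - 2)*(y - 3)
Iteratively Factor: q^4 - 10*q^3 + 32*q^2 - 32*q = (q)*(q^3 - 10*q^2 + 32*q - 32) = q*(q - 2)*(q^2 - 8*q + 16) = q*(q - 4)*(q - 2)*(q - 4)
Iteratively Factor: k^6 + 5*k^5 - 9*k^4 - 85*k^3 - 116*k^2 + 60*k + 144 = (k + 3)*(k^5 + 2*k^4 - 15*k^3 - 40*k^2 + 4*k + 48) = (k + 3)^2*(k^4 - k^3 - 12*k^2 - 4*k + 16) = (k + 2)*(k + 3)^2*(k^3 - 3*k^2 - 6*k + 8) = (k + 2)^2*(k + 3)^2*(k^2 - 5*k + 4) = (k - 4)*(k + 2)^2*(k + 3)^2*(k - 1)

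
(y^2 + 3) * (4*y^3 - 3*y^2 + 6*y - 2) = 4*y^5 - 3*y^4 + 18*y^3 - 11*y^2 + 18*y - 6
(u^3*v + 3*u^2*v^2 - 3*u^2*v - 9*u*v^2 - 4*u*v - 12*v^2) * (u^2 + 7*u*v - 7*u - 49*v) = u^5*v + 10*u^4*v^2 - 10*u^4*v + 21*u^3*v^3 - 100*u^3*v^2 + 17*u^3*v - 210*u^2*v^3 + 170*u^2*v^2 + 28*u^2*v + 357*u*v^3 + 280*u*v^2 + 588*v^3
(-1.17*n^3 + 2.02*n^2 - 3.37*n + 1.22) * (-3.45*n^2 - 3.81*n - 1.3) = 4.0365*n^5 - 2.5113*n^4 + 5.4513*n^3 + 6.0047*n^2 - 0.2672*n - 1.586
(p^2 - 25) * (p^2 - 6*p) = p^4 - 6*p^3 - 25*p^2 + 150*p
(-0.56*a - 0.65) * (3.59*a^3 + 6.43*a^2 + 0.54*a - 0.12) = -2.0104*a^4 - 5.9343*a^3 - 4.4819*a^2 - 0.2838*a + 0.078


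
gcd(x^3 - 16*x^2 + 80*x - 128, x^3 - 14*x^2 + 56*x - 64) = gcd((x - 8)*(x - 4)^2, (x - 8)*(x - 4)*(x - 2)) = x^2 - 12*x + 32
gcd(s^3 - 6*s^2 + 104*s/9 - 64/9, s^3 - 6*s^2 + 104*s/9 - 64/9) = s^3 - 6*s^2 + 104*s/9 - 64/9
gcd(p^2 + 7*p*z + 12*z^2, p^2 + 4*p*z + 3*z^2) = p + 3*z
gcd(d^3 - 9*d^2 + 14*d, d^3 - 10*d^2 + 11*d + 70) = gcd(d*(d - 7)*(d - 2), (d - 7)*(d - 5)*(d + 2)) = d - 7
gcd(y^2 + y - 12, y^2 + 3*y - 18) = y - 3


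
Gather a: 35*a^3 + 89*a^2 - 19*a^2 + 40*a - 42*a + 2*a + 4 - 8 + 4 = 35*a^3 + 70*a^2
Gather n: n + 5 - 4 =n + 1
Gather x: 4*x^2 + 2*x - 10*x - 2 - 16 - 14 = 4*x^2 - 8*x - 32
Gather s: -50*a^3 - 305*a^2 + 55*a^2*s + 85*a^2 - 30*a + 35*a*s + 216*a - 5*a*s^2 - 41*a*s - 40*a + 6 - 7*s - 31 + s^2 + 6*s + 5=-50*a^3 - 220*a^2 + 146*a + s^2*(1 - 5*a) + s*(55*a^2 - 6*a - 1) - 20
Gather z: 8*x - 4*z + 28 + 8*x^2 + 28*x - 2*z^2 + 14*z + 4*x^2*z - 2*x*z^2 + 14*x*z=8*x^2 + 36*x + z^2*(-2*x - 2) + z*(4*x^2 + 14*x + 10) + 28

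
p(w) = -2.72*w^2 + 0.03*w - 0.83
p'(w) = 0.03 - 5.44*w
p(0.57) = -1.70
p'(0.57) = -3.07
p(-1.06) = -3.92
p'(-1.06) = 5.80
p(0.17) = -0.90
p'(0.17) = -0.89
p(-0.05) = -0.84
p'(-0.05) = 0.30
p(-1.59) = -7.75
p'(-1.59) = 8.68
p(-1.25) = -5.12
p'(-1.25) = 6.83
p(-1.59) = -7.75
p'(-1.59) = 8.68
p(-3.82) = -40.64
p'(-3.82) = 20.81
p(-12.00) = -392.87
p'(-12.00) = 65.31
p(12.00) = -392.15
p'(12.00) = -65.25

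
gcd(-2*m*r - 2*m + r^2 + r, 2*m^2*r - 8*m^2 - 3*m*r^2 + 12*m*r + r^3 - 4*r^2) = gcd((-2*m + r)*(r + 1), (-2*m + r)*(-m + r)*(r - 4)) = -2*m + r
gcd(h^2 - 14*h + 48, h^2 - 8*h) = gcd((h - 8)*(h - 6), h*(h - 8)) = h - 8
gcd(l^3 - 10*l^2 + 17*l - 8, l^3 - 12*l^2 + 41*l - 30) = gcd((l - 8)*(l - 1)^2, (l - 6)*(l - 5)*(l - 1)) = l - 1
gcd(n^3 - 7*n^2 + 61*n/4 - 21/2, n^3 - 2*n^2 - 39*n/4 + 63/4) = n^2 - 5*n + 21/4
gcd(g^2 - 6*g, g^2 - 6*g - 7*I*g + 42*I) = g - 6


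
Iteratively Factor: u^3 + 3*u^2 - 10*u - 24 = (u + 4)*(u^2 - u - 6) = (u - 3)*(u + 4)*(u + 2)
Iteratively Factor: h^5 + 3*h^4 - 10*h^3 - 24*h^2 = (h)*(h^4 + 3*h^3 - 10*h^2 - 24*h) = h*(h + 2)*(h^3 + h^2 - 12*h) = h^2*(h + 2)*(h^2 + h - 12) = h^2*(h + 2)*(h + 4)*(h - 3)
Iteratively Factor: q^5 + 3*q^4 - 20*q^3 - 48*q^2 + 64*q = (q + 4)*(q^4 - q^3 - 16*q^2 + 16*q) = (q + 4)^2*(q^3 - 5*q^2 + 4*q) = q*(q + 4)^2*(q^2 - 5*q + 4) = q*(q - 1)*(q + 4)^2*(q - 4)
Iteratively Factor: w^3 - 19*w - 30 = (w + 2)*(w^2 - 2*w - 15) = (w - 5)*(w + 2)*(w + 3)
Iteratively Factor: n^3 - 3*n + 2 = (n - 1)*(n^2 + n - 2) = (n - 1)^2*(n + 2)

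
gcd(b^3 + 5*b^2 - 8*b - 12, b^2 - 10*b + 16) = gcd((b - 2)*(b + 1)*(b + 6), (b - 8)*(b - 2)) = b - 2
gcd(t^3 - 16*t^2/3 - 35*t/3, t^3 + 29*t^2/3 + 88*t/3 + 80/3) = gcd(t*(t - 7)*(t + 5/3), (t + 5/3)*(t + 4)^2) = t + 5/3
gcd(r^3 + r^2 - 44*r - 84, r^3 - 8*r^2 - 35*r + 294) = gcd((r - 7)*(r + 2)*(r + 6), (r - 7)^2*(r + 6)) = r^2 - r - 42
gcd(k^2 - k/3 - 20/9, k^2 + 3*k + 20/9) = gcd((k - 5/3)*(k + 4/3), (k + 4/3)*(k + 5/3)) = k + 4/3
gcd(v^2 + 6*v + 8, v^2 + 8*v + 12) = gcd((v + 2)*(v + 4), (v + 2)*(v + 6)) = v + 2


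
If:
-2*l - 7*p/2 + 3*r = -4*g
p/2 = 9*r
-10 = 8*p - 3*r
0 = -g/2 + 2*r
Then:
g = -40/141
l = 220/141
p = -60/47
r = -10/141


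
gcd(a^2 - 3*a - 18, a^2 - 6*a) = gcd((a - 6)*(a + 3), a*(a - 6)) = a - 6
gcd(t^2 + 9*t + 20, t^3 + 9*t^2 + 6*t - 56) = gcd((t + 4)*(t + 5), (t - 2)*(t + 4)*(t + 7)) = t + 4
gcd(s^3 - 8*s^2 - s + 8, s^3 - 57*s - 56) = s^2 - 7*s - 8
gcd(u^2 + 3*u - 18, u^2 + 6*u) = u + 6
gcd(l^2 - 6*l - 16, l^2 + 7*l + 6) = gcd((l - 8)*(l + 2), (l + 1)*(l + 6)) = 1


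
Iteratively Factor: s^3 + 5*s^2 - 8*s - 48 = (s - 3)*(s^2 + 8*s + 16) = (s - 3)*(s + 4)*(s + 4)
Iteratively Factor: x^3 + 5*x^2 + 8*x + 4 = (x + 2)*(x^2 + 3*x + 2) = (x + 2)^2*(x + 1)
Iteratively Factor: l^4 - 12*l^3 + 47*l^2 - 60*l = (l)*(l^3 - 12*l^2 + 47*l - 60) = l*(l - 5)*(l^2 - 7*l + 12) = l*(l - 5)*(l - 3)*(l - 4)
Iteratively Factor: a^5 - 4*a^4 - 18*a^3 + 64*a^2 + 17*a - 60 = (a + 4)*(a^4 - 8*a^3 + 14*a^2 + 8*a - 15) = (a - 1)*(a + 4)*(a^3 - 7*a^2 + 7*a + 15) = (a - 5)*(a - 1)*(a + 4)*(a^2 - 2*a - 3) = (a - 5)*(a - 3)*(a - 1)*(a + 4)*(a + 1)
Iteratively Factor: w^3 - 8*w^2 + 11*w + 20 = (w - 5)*(w^2 - 3*w - 4) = (w - 5)*(w + 1)*(w - 4)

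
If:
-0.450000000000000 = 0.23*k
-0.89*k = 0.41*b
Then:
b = 4.25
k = -1.96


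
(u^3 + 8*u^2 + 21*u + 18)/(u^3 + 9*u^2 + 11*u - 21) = (u^2 + 5*u + 6)/(u^2 + 6*u - 7)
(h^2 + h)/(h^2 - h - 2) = h/(h - 2)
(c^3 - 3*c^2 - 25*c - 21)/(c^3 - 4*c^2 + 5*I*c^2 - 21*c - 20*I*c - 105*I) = (c + 1)/(c + 5*I)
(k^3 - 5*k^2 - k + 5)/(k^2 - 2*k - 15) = (k^2 - 1)/(k + 3)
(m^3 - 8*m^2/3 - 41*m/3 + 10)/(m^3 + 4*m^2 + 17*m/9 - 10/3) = 3*(m - 5)/(3*m + 5)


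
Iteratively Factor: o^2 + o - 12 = (o + 4)*(o - 3)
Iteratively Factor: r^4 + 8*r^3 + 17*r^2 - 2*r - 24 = (r + 3)*(r^3 + 5*r^2 + 2*r - 8) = (r + 3)*(r + 4)*(r^2 + r - 2) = (r + 2)*(r + 3)*(r + 4)*(r - 1)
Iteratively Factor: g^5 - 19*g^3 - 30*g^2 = (g + 3)*(g^4 - 3*g^3 - 10*g^2) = g*(g + 3)*(g^3 - 3*g^2 - 10*g) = g^2*(g + 3)*(g^2 - 3*g - 10) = g^2*(g - 5)*(g + 3)*(g + 2)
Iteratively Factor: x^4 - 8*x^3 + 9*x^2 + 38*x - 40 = (x - 1)*(x^3 - 7*x^2 + 2*x + 40) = (x - 4)*(x - 1)*(x^2 - 3*x - 10) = (x - 4)*(x - 1)*(x + 2)*(x - 5)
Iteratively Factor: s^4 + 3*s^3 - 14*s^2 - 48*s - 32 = (s + 2)*(s^3 + s^2 - 16*s - 16) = (s - 4)*(s + 2)*(s^2 + 5*s + 4) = (s - 4)*(s + 2)*(s + 4)*(s + 1)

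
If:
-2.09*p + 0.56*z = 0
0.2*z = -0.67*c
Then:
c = -0.298507462686567*z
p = 0.267942583732057*z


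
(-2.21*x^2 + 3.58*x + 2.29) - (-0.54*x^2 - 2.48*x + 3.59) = -1.67*x^2 + 6.06*x - 1.3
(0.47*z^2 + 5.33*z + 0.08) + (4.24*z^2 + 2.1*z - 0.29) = 4.71*z^2 + 7.43*z - 0.21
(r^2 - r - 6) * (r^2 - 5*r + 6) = r^4 - 6*r^3 + 5*r^2 + 24*r - 36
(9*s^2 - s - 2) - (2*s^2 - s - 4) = 7*s^2 + 2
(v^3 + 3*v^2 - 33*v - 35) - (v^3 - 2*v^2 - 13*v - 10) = 5*v^2 - 20*v - 25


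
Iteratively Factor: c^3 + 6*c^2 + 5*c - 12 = (c + 3)*(c^2 + 3*c - 4) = (c + 3)*(c + 4)*(c - 1)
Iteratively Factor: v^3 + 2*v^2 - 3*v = (v - 1)*(v^2 + 3*v) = v*(v - 1)*(v + 3)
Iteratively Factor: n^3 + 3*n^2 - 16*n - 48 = (n + 4)*(n^2 - n - 12) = (n - 4)*(n + 4)*(n + 3)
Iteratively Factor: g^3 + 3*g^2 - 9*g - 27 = (g + 3)*(g^2 - 9) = (g - 3)*(g + 3)*(g + 3)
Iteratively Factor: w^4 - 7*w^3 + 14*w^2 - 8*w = (w - 4)*(w^3 - 3*w^2 + 2*w) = (w - 4)*(w - 1)*(w^2 - 2*w) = w*(w - 4)*(w - 1)*(w - 2)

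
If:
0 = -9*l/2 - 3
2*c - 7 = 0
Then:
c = 7/2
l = -2/3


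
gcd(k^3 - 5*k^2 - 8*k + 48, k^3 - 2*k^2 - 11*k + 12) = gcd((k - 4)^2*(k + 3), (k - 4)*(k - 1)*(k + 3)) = k^2 - k - 12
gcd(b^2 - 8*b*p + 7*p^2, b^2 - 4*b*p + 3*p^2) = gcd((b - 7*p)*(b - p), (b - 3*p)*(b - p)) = -b + p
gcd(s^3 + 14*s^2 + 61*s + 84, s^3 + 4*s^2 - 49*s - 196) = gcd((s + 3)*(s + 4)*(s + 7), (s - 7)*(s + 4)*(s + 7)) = s^2 + 11*s + 28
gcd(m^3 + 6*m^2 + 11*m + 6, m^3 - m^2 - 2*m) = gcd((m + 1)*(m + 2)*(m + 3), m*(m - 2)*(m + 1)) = m + 1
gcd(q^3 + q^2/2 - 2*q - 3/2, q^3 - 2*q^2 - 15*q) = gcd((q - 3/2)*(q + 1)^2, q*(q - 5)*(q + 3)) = 1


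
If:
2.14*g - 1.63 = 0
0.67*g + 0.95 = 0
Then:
No Solution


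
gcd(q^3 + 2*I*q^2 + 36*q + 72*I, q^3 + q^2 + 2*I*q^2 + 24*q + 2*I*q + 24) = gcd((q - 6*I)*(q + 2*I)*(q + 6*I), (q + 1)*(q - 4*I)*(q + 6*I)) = q + 6*I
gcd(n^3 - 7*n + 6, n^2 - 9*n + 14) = n - 2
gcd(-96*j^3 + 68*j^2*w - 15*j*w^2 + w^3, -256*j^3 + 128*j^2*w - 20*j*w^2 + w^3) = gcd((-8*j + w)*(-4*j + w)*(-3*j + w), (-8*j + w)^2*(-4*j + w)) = 32*j^2 - 12*j*w + w^2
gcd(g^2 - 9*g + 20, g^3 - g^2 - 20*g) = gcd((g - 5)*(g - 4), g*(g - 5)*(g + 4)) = g - 5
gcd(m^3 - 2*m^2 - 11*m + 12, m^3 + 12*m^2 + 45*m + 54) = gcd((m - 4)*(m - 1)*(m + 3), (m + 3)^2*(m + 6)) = m + 3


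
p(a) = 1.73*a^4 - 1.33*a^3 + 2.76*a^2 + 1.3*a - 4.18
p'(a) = 6.92*a^3 - 3.99*a^2 + 5.52*a + 1.3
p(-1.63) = 19.01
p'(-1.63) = -48.27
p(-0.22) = -4.31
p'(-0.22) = -0.18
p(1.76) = 16.01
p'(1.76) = 36.38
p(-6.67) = 3928.73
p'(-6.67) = -2266.48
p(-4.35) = 771.31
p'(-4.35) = -667.82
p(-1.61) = 18.06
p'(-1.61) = -46.81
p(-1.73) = 24.21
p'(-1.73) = -56.02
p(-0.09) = -4.27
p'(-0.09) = 0.77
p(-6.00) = 2616.74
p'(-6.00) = -1670.18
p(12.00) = 33983.90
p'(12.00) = 11450.74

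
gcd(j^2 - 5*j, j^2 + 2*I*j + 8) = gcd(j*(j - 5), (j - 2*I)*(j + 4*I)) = 1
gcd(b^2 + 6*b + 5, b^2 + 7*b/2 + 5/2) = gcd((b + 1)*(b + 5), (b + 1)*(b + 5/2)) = b + 1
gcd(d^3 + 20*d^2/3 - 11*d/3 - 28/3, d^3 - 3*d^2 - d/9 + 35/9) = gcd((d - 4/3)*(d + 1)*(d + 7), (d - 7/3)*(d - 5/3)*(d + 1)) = d + 1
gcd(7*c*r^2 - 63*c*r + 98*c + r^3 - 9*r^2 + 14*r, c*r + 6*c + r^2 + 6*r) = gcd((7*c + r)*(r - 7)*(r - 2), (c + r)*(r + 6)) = 1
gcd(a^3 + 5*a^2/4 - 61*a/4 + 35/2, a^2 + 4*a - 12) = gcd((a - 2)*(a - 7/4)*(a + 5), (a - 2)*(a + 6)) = a - 2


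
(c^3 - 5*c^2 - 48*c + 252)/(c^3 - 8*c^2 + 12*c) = (c^2 + c - 42)/(c*(c - 2))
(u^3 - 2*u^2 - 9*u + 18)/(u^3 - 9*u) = (u - 2)/u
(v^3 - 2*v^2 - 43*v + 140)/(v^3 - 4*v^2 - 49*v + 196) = (v - 5)/(v - 7)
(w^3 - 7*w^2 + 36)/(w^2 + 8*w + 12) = (w^2 - 9*w + 18)/(w + 6)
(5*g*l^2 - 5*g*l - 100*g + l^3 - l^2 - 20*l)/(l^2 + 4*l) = 5*g - 25*g/l + l - 5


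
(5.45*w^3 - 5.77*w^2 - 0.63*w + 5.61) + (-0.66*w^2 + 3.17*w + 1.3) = 5.45*w^3 - 6.43*w^2 + 2.54*w + 6.91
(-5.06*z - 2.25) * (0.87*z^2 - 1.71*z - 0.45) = -4.4022*z^3 + 6.6951*z^2 + 6.1245*z + 1.0125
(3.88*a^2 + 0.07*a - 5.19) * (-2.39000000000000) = -9.2732*a^2 - 0.1673*a + 12.4041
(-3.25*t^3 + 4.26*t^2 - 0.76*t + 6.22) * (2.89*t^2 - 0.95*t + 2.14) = -9.3925*t^5 + 15.3989*t^4 - 13.1984*t^3 + 27.8142*t^2 - 7.5354*t + 13.3108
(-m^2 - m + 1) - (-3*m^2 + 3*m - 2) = 2*m^2 - 4*m + 3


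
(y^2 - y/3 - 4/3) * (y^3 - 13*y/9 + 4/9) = y^5 - y^4/3 - 25*y^3/9 + 25*y^2/27 + 16*y/9 - 16/27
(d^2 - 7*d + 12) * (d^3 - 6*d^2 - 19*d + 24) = d^5 - 13*d^4 + 35*d^3 + 85*d^2 - 396*d + 288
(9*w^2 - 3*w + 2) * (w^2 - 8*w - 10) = 9*w^4 - 75*w^3 - 64*w^2 + 14*w - 20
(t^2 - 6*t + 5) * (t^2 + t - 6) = t^4 - 5*t^3 - 7*t^2 + 41*t - 30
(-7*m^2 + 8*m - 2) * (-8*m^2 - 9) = 56*m^4 - 64*m^3 + 79*m^2 - 72*m + 18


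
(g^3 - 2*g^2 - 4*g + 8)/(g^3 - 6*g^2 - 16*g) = (g^2 - 4*g + 4)/(g*(g - 8))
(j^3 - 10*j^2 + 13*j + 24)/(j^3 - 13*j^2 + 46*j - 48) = (j + 1)/(j - 2)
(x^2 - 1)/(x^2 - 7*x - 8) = (x - 1)/(x - 8)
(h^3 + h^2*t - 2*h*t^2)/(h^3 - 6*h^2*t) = (h^2 + h*t - 2*t^2)/(h*(h - 6*t))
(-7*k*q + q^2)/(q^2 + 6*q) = (-7*k + q)/(q + 6)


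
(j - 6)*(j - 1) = j^2 - 7*j + 6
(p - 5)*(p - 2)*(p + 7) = p^3 - 39*p + 70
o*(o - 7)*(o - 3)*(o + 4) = o^4 - 6*o^3 - 19*o^2 + 84*o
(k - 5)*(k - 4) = k^2 - 9*k + 20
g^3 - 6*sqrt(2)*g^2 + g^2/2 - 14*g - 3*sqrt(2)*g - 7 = (g + 1/2)*(g - 7*sqrt(2))*(g + sqrt(2))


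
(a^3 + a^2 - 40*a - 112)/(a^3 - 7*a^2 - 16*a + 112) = (a + 4)/(a - 4)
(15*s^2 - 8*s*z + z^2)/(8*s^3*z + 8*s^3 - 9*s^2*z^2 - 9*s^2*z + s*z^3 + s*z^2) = (15*s^2 - 8*s*z + z^2)/(s*(8*s^2*z + 8*s^2 - 9*s*z^2 - 9*s*z + z^3 + z^2))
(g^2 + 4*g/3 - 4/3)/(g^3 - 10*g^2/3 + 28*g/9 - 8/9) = 3*(g + 2)/(3*g^2 - 8*g + 4)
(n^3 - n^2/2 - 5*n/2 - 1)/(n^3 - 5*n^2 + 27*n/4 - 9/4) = 2*(2*n^3 - n^2 - 5*n - 2)/(4*n^3 - 20*n^2 + 27*n - 9)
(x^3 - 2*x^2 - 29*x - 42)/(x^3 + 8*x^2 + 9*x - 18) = (x^2 - 5*x - 14)/(x^2 + 5*x - 6)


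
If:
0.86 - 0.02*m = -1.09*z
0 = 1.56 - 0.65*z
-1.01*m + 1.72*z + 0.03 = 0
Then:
No Solution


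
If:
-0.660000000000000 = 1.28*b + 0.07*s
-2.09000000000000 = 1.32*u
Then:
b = -0.0546875*s - 0.515625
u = -1.58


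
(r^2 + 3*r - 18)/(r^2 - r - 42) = (r - 3)/(r - 7)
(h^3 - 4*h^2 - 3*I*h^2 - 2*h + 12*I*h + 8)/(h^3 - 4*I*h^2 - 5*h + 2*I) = (h - 4)/(h - I)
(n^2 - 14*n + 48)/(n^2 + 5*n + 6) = (n^2 - 14*n + 48)/(n^2 + 5*n + 6)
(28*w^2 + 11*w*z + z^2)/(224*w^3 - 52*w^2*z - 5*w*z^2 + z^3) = (4*w + z)/(32*w^2 - 12*w*z + z^2)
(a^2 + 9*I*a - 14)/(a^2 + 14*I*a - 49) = (a + 2*I)/(a + 7*I)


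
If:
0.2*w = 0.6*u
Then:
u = 0.333333333333333*w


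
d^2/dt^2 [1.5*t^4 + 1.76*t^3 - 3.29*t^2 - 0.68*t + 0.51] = 18.0*t^2 + 10.56*t - 6.58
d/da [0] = 0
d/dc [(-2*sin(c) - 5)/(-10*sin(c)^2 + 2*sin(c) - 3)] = 4*(-5*sin(c)^2 - 25*sin(c) + 4)*cos(c)/(10*sin(c)^2 - 2*sin(c) + 3)^2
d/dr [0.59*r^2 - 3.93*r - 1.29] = 1.18*r - 3.93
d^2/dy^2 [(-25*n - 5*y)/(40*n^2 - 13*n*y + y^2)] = 10*((-8*n + 3*y)*(40*n^2 - 13*n*y + y^2) - (5*n + y)*(13*n - 2*y)^2)/(40*n^2 - 13*n*y + y^2)^3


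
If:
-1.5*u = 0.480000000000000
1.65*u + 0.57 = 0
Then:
No Solution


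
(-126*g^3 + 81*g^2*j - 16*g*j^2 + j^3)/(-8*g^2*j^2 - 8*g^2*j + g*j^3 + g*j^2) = (126*g^3 - 81*g^2*j + 16*g*j^2 - j^3)/(g*j*(8*g*j + 8*g - j^2 - j))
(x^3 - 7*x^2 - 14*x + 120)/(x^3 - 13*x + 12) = (x^2 - 11*x + 30)/(x^2 - 4*x + 3)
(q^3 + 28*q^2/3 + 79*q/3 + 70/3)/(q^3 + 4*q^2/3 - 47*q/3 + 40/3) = (3*q^2 + 13*q + 14)/(3*q^2 - 11*q + 8)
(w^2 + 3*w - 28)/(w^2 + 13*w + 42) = (w - 4)/(w + 6)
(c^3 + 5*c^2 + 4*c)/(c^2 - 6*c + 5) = c*(c^2 + 5*c + 4)/(c^2 - 6*c + 5)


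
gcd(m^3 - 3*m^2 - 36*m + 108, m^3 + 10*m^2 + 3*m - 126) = m^2 + 3*m - 18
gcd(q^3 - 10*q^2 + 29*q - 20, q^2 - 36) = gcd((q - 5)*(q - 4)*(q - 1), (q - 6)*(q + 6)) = 1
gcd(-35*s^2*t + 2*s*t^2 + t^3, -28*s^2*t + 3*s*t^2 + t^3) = 7*s*t + t^2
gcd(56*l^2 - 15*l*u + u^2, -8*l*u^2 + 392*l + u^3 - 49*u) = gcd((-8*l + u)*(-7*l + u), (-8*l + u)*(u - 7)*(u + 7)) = -8*l + u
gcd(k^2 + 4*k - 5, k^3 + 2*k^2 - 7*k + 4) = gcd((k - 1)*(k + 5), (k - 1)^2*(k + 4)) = k - 1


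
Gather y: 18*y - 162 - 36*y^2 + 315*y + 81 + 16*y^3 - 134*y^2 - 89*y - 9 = 16*y^3 - 170*y^2 + 244*y - 90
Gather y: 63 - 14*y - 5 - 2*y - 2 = 56 - 16*y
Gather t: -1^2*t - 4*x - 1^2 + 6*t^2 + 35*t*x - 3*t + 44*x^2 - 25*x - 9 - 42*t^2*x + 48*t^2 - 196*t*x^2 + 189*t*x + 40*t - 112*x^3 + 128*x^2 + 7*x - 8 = t^2*(54 - 42*x) + t*(-196*x^2 + 224*x + 36) - 112*x^3 + 172*x^2 - 22*x - 18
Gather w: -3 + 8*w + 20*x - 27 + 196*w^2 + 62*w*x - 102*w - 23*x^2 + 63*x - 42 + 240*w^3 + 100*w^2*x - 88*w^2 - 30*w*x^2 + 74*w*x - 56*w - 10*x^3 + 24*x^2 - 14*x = 240*w^3 + w^2*(100*x + 108) + w*(-30*x^2 + 136*x - 150) - 10*x^3 + x^2 + 69*x - 72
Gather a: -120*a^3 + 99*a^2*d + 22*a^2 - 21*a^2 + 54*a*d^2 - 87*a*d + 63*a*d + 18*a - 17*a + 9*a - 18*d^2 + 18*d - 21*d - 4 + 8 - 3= -120*a^3 + a^2*(99*d + 1) + a*(54*d^2 - 24*d + 10) - 18*d^2 - 3*d + 1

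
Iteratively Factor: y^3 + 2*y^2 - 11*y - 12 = (y + 1)*(y^2 + y - 12) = (y - 3)*(y + 1)*(y + 4)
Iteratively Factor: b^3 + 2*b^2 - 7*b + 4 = (b - 1)*(b^2 + 3*b - 4) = (b - 1)^2*(b + 4)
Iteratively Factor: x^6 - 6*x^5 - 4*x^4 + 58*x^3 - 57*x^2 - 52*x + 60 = (x + 1)*(x^5 - 7*x^4 + 3*x^3 + 55*x^2 - 112*x + 60) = (x - 2)*(x + 1)*(x^4 - 5*x^3 - 7*x^2 + 41*x - 30) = (x - 2)^2*(x + 1)*(x^3 - 3*x^2 - 13*x + 15) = (x - 2)^2*(x - 1)*(x + 1)*(x^2 - 2*x - 15) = (x - 5)*(x - 2)^2*(x - 1)*(x + 1)*(x + 3)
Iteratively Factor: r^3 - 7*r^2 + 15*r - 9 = (r - 1)*(r^2 - 6*r + 9) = (r - 3)*(r - 1)*(r - 3)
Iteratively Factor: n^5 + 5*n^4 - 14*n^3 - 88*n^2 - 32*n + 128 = (n - 4)*(n^4 + 9*n^3 + 22*n^2 - 32) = (n - 4)*(n + 2)*(n^3 + 7*n^2 + 8*n - 16) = (n - 4)*(n - 1)*(n + 2)*(n^2 + 8*n + 16) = (n - 4)*(n - 1)*(n + 2)*(n + 4)*(n + 4)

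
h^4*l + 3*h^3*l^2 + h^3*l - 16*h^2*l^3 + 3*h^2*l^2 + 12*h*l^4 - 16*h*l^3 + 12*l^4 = (h - 2*l)*(h - l)*(h + 6*l)*(h*l + l)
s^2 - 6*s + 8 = (s - 4)*(s - 2)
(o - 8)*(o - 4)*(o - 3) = o^3 - 15*o^2 + 68*o - 96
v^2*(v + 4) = v^3 + 4*v^2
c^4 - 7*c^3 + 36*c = c*(c - 6)*(c - 3)*(c + 2)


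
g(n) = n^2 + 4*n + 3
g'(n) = 2*n + 4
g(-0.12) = 2.53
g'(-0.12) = 3.76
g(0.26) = 4.11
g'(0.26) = 4.52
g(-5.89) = 14.13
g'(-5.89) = -7.78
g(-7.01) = 24.10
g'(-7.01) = -10.02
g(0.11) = 3.45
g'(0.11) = 4.22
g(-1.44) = -0.69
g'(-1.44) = 1.12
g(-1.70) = -0.91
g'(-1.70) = 0.60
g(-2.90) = -0.19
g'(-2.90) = -1.80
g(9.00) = 120.00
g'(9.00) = 22.00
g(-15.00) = 168.00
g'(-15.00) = -26.00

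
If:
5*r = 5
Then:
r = 1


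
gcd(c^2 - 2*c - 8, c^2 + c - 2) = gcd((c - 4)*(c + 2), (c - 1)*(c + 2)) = c + 2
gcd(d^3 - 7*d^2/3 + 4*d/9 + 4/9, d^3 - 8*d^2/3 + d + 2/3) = d^2 - 5*d/3 - 2/3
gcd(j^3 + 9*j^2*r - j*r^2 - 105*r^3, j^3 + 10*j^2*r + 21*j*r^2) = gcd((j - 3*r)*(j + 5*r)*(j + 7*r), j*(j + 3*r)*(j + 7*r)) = j + 7*r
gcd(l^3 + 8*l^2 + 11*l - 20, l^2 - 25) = l + 5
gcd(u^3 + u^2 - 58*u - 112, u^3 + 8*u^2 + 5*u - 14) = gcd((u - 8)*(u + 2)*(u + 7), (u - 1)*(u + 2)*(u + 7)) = u^2 + 9*u + 14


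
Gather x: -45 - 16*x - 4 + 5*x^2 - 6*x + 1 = 5*x^2 - 22*x - 48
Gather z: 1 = 1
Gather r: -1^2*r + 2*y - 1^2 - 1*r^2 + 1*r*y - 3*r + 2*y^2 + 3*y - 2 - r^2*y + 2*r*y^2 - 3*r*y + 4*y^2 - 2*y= r^2*(-y - 1) + r*(2*y^2 - 2*y - 4) + 6*y^2 + 3*y - 3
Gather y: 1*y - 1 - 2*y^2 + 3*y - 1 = -2*y^2 + 4*y - 2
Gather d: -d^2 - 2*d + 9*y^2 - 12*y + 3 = -d^2 - 2*d + 9*y^2 - 12*y + 3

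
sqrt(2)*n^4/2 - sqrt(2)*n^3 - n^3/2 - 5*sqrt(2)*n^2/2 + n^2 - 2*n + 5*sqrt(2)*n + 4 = (n - 2)*(n - 2*sqrt(2))*(n + sqrt(2)/2)*(sqrt(2)*n/2 + 1)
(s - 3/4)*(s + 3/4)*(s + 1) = s^3 + s^2 - 9*s/16 - 9/16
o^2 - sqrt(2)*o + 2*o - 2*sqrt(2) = (o + 2)*(o - sqrt(2))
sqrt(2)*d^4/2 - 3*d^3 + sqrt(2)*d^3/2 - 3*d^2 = d^2*(d - 3*sqrt(2))*(sqrt(2)*d/2 + sqrt(2)/2)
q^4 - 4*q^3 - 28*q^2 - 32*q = q*(q - 8)*(q + 2)^2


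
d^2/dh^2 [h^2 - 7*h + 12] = 2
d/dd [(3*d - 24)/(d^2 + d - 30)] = 3*(d^2 + d - (d - 8)*(2*d + 1) - 30)/(d^2 + d - 30)^2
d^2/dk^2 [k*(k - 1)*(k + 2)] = 6*k + 2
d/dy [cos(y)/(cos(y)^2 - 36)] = (cos(y)^2 + 36)*sin(y)/(cos(y)^2 - 36)^2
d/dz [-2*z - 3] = -2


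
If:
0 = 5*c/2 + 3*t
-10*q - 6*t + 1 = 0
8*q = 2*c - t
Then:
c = -24/35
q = -17/70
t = 4/7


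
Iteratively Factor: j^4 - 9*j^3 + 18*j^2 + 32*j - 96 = (j + 2)*(j^3 - 11*j^2 + 40*j - 48) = (j - 4)*(j + 2)*(j^2 - 7*j + 12) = (j - 4)^2*(j + 2)*(j - 3)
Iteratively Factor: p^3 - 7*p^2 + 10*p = (p)*(p^2 - 7*p + 10) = p*(p - 5)*(p - 2)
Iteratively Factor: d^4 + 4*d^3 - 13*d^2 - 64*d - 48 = (d + 4)*(d^3 - 13*d - 12) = (d + 1)*(d + 4)*(d^2 - d - 12) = (d + 1)*(d + 3)*(d + 4)*(d - 4)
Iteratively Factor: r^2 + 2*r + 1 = (r + 1)*(r + 1)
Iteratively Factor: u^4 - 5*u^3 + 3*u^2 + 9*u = (u - 3)*(u^3 - 2*u^2 - 3*u) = (u - 3)*(u + 1)*(u^2 - 3*u) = u*(u - 3)*(u + 1)*(u - 3)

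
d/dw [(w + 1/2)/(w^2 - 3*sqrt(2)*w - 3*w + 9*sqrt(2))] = (w^2 - 3*sqrt(2)*w - 3*w + (2*w + 1)*(-2*w + 3 + 3*sqrt(2))/2 + 9*sqrt(2))/(w^2 - 3*sqrt(2)*w - 3*w + 9*sqrt(2))^2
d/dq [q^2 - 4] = 2*q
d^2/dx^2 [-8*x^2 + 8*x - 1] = -16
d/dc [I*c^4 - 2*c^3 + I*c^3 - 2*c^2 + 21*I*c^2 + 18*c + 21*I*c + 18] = 4*I*c^3 + c^2*(-6 + 3*I) + c*(-4 + 42*I) + 18 + 21*I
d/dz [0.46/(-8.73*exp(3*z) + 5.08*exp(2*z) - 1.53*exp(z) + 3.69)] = (12.0474*exp(2*z) - 4.6736*exp(z) + 0.7038)*exp(z)/(8.73*exp(3*z) - 5.08*exp(2*z) + 1.53*exp(z) - 3.69)^2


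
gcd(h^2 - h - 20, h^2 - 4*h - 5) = h - 5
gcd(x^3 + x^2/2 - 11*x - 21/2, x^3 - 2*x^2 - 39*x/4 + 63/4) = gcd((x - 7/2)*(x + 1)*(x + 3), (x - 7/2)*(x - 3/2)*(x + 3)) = x^2 - x/2 - 21/2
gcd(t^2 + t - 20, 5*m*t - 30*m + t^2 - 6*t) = 1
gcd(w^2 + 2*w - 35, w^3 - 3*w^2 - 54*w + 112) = w + 7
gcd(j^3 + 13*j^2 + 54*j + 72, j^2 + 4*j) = j + 4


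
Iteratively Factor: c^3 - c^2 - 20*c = (c - 5)*(c^2 + 4*c) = (c - 5)*(c + 4)*(c)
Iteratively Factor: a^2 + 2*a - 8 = (a + 4)*(a - 2)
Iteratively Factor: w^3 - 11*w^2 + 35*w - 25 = (w - 5)*(w^2 - 6*w + 5) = (w - 5)^2*(w - 1)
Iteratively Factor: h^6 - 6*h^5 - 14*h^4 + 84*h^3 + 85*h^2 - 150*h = (h + 2)*(h^5 - 8*h^4 + 2*h^3 + 80*h^2 - 75*h) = (h - 5)*(h + 2)*(h^4 - 3*h^3 - 13*h^2 + 15*h) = (h - 5)*(h + 2)*(h + 3)*(h^3 - 6*h^2 + 5*h) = (h - 5)*(h - 1)*(h + 2)*(h + 3)*(h^2 - 5*h) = (h - 5)^2*(h - 1)*(h + 2)*(h + 3)*(h)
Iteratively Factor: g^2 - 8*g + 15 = (g - 3)*(g - 5)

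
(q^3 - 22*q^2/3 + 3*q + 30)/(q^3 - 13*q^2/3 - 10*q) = (q - 3)/q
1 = 1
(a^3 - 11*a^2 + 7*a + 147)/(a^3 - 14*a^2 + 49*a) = (a + 3)/a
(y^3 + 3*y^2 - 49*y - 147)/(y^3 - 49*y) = (y + 3)/y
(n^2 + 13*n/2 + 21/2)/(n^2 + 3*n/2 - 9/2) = (2*n + 7)/(2*n - 3)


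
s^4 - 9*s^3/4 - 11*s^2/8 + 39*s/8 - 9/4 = (s - 2)*(s - 1)*(s - 3/4)*(s + 3/2)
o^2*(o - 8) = o^3 - 8*o^2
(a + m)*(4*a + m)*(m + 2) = 4*a^2*m + 8*a^2 + 5*a*m^2 + 10*a*m + m^3 + 2*m^2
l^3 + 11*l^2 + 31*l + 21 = (l + 1)*(l + 3)*(l + 7)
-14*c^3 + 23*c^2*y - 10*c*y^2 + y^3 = (-7*c + y)*(-2*c + y)*(-c + y)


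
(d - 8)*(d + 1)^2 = d^3 - 6*d^2 - 15*d - 8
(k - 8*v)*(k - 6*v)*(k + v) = k^3 - 13*k^2*v + 34*k*v^2 + 48*v^3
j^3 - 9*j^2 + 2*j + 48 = (j - 8)*(j - 3)*(j + 2)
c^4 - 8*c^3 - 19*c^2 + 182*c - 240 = (c - 8)*(c - 3)*(c - 2)*(c + 5)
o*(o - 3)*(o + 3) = o^3 - 9*o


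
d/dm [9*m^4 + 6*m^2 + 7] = 36*m^3 + 12*m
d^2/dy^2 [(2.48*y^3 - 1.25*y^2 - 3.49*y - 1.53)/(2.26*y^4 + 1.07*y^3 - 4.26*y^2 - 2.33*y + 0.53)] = (25.333696*y^9 - 38.307*y^8 - 88.7840999999999*y^7 - 112.81885*y^6 - 46.5503699999997*y^5 + 229.66545*y^4 + 156.210568*y^3 - 133.275366*y^2 - 129.011406*y - 32.843154)/(11.543176*y^12 + 16.395396*y^11 - 57.512706*y^10 - 96.286273*y^9 + 82.723554*y^8 + 192.534669*y^7 - 5.572575*y^6 - 140.665275*y^5 - 46.550214*y^4 + 19.816396*y^3 + 5.042049*y^2 - 1.963491*y + 0.148877)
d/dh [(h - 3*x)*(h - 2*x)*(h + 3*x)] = 3*h^2 - 4*h*x - 9*x^2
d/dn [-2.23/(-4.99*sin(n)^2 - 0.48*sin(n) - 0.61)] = -(22.2554*sin(n) + 1.0704)*cos(n)/(4.99*sin(n)^2 + 0.48*sin(n) + 0.61)^2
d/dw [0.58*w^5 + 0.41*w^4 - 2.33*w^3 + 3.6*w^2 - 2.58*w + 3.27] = 2.9*w^4 + 1.64*w^3 - 6.99*w^2 + 7.2*w - 2.58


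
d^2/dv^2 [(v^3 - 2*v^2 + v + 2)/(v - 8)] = 2*(v^3 - 24*v^2 + 192*v - 118)/(v^3 - 24*v^2 + 192*v - 512)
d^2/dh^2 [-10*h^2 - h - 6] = -20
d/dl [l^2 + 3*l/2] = 2*l + 3/2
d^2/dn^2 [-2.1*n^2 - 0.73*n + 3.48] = -4.20000000000000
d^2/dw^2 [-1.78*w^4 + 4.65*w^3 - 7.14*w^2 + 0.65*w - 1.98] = -21.36*w^2 + 27.9*w - 14.28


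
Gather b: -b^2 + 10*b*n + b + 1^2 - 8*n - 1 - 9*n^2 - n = -b^2 + b*(10*n + 1) - 9*n^2 - 9*n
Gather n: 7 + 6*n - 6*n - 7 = 0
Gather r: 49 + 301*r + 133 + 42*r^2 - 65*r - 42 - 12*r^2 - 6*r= 30*r^2 + 230*r + 140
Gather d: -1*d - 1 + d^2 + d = d^2 - 1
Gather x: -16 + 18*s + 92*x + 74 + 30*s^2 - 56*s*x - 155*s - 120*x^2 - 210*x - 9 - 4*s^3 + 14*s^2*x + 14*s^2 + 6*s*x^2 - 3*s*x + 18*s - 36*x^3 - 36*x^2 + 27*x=-4*s^3 + 44*s^2 - 119*s - 36*x^3 + x^2*(6*s - 156) + x*(14*s^2 - 59*s - 91) + 49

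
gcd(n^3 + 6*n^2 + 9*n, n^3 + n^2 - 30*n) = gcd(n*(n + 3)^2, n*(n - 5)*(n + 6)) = n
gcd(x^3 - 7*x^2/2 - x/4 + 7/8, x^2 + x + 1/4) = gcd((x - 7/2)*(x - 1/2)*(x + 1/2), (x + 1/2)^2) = x + 1/2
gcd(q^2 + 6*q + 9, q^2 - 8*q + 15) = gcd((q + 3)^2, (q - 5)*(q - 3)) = 1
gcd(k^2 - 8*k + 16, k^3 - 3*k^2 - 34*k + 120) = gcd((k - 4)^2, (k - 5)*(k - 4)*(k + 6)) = k - 4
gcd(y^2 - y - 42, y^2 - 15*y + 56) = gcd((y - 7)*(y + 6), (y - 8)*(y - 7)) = y - 7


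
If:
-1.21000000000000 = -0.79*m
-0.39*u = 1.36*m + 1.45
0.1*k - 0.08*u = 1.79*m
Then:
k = 20.17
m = 1.53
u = -9.06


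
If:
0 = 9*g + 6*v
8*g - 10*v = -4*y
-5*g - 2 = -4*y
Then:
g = -1/14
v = 3/28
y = 23/56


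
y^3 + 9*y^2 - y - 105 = (y - 3)*(y + 5)*(y + 7)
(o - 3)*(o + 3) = o^2 - 9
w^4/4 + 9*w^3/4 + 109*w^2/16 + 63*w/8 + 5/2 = (w/4 + 1)*(w + 1/2)*(w + 2)*(w + 5/2)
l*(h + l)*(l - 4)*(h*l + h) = h^2*l^3 - 3*h^2*l^2 - 4*h^2*l + h*l^4 - 3*h*l^3 - 4*h*l^2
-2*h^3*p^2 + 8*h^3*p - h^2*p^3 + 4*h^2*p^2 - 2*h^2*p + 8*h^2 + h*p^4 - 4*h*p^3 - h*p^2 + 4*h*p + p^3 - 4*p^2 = (-2*h + p)*(h + p)*(p - 4)*(h*p + 1)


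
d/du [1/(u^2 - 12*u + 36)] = 2*(6 - u)/(u^2 - 12*u + 36)^2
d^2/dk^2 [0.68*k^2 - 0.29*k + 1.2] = 1.36000000000000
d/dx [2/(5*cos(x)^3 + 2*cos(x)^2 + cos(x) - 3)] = 2*(15*cos(x)^2 + 4*cos(x) + 1)*sin(x)/(5*cos(x)^3 + 2*cos(x)^2 + cos(x) - 3)^2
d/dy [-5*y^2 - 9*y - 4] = -10*y - 9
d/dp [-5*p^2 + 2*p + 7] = 2 - 10*p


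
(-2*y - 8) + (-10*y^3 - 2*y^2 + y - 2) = -10*y^3 - 2*y^2 - y - 10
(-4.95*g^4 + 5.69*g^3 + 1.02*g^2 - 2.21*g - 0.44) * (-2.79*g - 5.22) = 13.8105*g^5 + 9.9639*g^4 - 32.5476*g^3 + 0.8415*g^2 + 12.7638*g + 2.2968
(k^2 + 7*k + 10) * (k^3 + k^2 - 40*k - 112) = k^5 + 8*k^4 - 23*k^3 - 382*k^2 - 1184*k - 1120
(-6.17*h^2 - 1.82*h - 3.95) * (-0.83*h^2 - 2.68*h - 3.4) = 5.1211*h^4 + 18.0462*h^3 + 29.1341*h^2 + 16.774*h + 13.43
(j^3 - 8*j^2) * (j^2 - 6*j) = j^5 - 14*j^4 + 48*j^3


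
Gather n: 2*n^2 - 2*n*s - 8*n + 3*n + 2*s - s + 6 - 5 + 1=2*n^2 + n*(-2*s - 5) + s + 2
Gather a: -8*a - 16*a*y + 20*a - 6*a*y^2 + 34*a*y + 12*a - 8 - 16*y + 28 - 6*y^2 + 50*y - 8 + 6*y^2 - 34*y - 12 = a*(-6*y^2 + 18*y + 24)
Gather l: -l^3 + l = -l^3 + l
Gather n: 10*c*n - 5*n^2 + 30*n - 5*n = -5*n^2 + n*(10*c + 25)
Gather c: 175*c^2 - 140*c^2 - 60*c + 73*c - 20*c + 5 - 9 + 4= 35*c^2 - 7*c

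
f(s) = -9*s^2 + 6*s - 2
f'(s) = 6 - 18*s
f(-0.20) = -3.56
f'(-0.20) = 9.60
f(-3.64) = -143.09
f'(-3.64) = 71.52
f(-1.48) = -30.59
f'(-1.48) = 32.64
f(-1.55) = -32.92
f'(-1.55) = 33.90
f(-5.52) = -309.35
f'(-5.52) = 105.36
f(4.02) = -123.32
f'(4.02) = -66.36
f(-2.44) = -70.22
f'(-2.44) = 49.92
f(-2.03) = -51.27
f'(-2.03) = 42.54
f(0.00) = -2.00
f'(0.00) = 6.00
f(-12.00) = -1370.00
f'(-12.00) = 222.00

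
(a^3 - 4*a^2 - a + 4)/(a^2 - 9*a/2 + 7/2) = 2*(a^2 - 3*a - 4)/(2*a - 7)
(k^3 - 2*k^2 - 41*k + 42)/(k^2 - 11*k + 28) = (k^2 + 5*k - 6)/(k - 4)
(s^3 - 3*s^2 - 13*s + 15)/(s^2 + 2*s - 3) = s - 5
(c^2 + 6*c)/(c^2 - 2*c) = (c + 6)/(c - 2)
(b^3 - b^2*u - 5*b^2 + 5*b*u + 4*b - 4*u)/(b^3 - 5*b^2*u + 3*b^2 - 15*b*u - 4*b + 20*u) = (-b^2 + b*u + 4*b - 4*u)/(-b^2 + 5*b*u - 4*b + 20*u)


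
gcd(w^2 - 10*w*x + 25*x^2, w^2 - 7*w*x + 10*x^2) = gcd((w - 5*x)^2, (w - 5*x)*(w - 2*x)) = -w + 5*x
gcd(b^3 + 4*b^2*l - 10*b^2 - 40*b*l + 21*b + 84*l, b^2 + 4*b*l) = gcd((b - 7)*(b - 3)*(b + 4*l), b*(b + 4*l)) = b + 4*l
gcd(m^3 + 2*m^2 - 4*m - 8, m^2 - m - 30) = 1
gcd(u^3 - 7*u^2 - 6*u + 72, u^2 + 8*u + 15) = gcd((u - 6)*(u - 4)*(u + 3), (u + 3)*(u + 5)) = u + 3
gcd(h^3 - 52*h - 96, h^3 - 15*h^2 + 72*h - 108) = 1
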